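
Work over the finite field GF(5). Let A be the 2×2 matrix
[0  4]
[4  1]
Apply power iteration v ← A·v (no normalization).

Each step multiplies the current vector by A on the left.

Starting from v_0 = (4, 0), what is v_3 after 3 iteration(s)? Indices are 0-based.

v_3 = (4, 2)

v_0 = (4, 0).
v_1 = A·v_0 = (0, 1).
v_2 = A·v_1 = (4, 1).
v_3 = A·v_2 = (4, 2).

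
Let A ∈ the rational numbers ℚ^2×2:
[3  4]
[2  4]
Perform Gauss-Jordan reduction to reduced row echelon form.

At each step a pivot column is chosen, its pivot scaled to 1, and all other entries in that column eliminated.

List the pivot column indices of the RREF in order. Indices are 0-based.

pivot columns: 0, 1

pivot(0,0)=3: scale R0 → (1, 4/3)
  clear (1,0): R1 −= (2)R0 → (0, 4/3)
pivot(1,1)=4/3: scale R1 → (0, 1)
  clear (0,1): R0 −= (4/3)R1 → (1, 0)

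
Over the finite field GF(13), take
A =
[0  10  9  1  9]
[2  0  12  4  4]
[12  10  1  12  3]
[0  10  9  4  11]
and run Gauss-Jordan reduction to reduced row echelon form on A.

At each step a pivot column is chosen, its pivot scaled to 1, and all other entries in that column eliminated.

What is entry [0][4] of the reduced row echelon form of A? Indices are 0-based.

step 1: exchange rows 0,1
step 1: normalize row 0 (÷2) = (1, 0, 6, 2, 2)
  row 2: subtract 12×row0 = (0, 10, 7, 1, 5)
step 2: normalize row 1 (÷10) = (0, 1, 10, 4, 10)
  row 2: subtract 10×row1 = (0, 0, 11, 0, 9)
  row 3: subtract 10×row1 = (0, 0, 0, 3, 2)
step 3: normalize row 2 (÷11) = (0, 0, 1, 0, 2)
  row 0: subtract 6×row2 = (1, 0, 0, 2, 3)
  row 1: subtract 10×row2 = (0, 1, 0, 4, 3)
step 4: normalize row 3 (÷3) = (0, 0, 0, 1, 5)
  row 0: subtract 2×row3 = (1, 0, 0, 0, 6)
  row 1: subtract 4×row3 = (0, 1, 0, 0, 9)

M[0][4] = 6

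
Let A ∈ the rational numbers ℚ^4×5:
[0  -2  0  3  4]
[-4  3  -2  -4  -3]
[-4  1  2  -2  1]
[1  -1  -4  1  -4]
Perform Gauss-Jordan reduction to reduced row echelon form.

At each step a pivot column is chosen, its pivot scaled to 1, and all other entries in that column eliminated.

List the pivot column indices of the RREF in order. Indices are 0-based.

pivot columns: 0, 1, 2, 3

step 1: exchange rows 0,1
step 1: normalize row 0 (÷-4) = (1, -3/4, 1/2, 1, 3/4)
  row 2: subtract -4×row0 = (0, -2, 4, 2, 4)
  row 3: subtract 1×row0 = (0, -1/4, -9/2, 0, -19/4)
step 2: normalize row 1 (÷-2) = (0, 1, 0, -3/2, -2)
  row 0: subtract -3/4×row1 = (1, 0, 1/2, -1/8, -3/4)
  row 2: subtract -2×row1 = (0, 0, 4, -1, 0)
  row 3: subtract -1/4×row1 = (0, 0, -9/2, -3/8, -21/4)
step 3: normalize row 2 (÷4) = (0, 0, 1, -1/4, 0)
  row 0: subtract 1/2×row2 = (1, 0, 0, 0, -3/4)
  row 3: subtract -9/2×row2 = (0, 0, 0, -3/2, -21/4)
step 4: normalize row 3 (÷-3/2) = (0, 0, 0, 1, 7/2)
  row 1: subtract -3/2×row3 = (0, 1, 0, 0, 13/4)
  row 2: subtract -1/4×row3 = (0, 0, 1, 0, 7/8)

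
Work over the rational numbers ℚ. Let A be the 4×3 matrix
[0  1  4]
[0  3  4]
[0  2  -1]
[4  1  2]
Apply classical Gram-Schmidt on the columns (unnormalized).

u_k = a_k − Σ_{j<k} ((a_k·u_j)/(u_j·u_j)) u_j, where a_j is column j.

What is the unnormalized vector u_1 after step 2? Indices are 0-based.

u_1 = (1, 3, 2, 0)

Step 1: u_0 = a_0 = (0, 0, 0, 4).
Step 2: u_1 = a_1 − (1/4)·u_0 = (1, 3, 2, 0).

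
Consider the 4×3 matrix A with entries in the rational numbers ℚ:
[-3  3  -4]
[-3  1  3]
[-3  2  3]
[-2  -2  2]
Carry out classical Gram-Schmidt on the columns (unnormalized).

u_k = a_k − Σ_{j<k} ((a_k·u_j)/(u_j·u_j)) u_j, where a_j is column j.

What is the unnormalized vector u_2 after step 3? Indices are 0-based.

u_2 = (-1211/362, 609/362, 483/181, -273/181)

Step 1: u_0 = a_0 = (-3, -3, -3, -2).
Step 2: u_1 = a_1 − (-14/31)·u_0 = (51/31, -11/31, 20/31, -90/31).
Step 3: u_2 = a_2 − (-10/31)·u_0 − (-357/362)·u_1 = (-1211/362, 609/362, 483/181, -273/181).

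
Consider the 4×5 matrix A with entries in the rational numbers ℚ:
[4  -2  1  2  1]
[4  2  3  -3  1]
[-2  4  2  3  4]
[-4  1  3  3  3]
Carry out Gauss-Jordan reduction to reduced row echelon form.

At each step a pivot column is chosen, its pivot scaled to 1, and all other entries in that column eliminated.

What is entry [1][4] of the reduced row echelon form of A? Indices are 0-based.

M[1][4] = 106/249

[1] R0 /= 4  ⇒  (1, -1/2, 1/4, 1/2, 1/4)
     R1 -= 4·R0  ⇒  (0, 4, 2, -5, 0)
     R2 -= -2·R0  ⇒  (0, 3, 5/2, 4, 9/2)
     R3 -= -4·R0  ⇒  (0, -1, 4, 5, 4)
[2] R1 /= 4  ⇒  (0, 1, 1/2, -5/4, 0)
     R0 -= -1/2·R1  ⇒  (1, 0, 1/2, -1/8, 1/4)
     R2 -= 3·R1  ⇒  (0, 0, 1, 31/4, 9/2)
     R3 -= -1·R1  ⇒  (0, 0, 9/2, 15/4, 4)
[3] R2 /= 1  ⇒  (0, 0, 1, 31/4, 9/2)
     R0 -= 1/2·R2  ⇒  (1, 0, 0, -4, -2)
     R1 -= 1/2·R2  ⇒  (0, 1, 0, -41/8, -9/4)
     R3 -= 9/2·R2  ⇒  (0, 0, 0, -249/8, -65/4)
[4] R3 /= -249/8  ⇒  (0, 0, 0, 1, 130/249)
     R0 -= -4·R3  ⇒  (1, 0, 0, 0, 22/249)
     R1 -= -41/8·R3  ⇒  (0, 1, 0, 0, 106/249)
     R2 -= 31/4·R3  ⇒  (0, 0, 1, 0, 113/249)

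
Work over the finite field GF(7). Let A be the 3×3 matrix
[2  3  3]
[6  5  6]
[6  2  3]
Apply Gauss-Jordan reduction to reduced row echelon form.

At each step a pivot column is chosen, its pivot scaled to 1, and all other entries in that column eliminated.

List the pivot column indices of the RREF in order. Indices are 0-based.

[1] R0 /= 2  ⇒  (1, 5, 5)
     R1 -= 6·R0  ⇒  (0, 3, 4)
     R2 -= 6·R0  ⇒  (0, 0, 1)
[2] R1 /= 3  ⇒  (0, 1, 6)
     R0 -= 5·R1  ⇒  (1, 0, 3)
[3] R2 /= 1  ⇒  (0, 0, 1)
     R0 -= 3·R2  ⇒  (1, 0, 0)
     R1 -= 6·R2  ⇒  (0, 1, 0)

pivot columns: 0, 1, 2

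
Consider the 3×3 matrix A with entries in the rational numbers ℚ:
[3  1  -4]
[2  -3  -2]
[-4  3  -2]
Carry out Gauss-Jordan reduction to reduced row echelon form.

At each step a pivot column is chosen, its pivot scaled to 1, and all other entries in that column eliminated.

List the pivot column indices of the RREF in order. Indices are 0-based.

pivot columns: 0, 1, 2

step 1: normalize row 0 (÷3) = (1, 1/3, -4/3)
  row 1: subtract 2×row0 = (0, -11/3, 2/3)
  row 2: subtract -4×row0 = (0, 13/3, -22/3)
step 2: normalize row 1 (÷-11/3) = (0, 1, -2/11)
  row 0: subtract 1/3×row1 = (1, 0, -14/11)
  row 2: subtract 13/3×row1 = (0, 0, -72/11)
step 3: normalize row 2 (÷-72/11) = (0, 0, 1)
  row 0: subtract -14/11×row2 = (1, 0, 0)
  row 1: subtract -2/11×row2 = (0, 1, 0)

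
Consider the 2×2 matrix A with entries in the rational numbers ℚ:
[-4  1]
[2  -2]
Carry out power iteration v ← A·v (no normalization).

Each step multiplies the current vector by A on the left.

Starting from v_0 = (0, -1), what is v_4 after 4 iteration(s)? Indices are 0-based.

v_0 = (0, -1).
v_1 = A·v_0 = (-1, 2).
v_2 = A·v_1 = (6, -6).
v_3 = A·v_2 = (-30, 24).
v_4 = A·v_3 = (144, -108).

v_4 = (144, -108)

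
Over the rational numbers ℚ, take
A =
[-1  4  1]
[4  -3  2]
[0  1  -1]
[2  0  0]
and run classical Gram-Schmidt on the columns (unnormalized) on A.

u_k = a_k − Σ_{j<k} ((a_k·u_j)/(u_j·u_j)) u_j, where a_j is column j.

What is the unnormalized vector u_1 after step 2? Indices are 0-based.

Step 1: u_0 = a_0 = (-1, 4, 0, 2).
Step 2: u_1 = a_1 − (-16/21)·u_0 = (68/21, 1/21, 1, 32/21).

u_1 = (68/21, 1/21, 1, 32/21)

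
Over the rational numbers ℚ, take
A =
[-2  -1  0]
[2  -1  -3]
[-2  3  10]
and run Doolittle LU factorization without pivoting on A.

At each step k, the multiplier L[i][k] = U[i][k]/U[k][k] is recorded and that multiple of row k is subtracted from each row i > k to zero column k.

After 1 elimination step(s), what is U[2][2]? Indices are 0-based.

U[2][2] = 10

k=0: U[0][0]=-2
  eliminate (1,0): mult=-1, new row 1: (0, -2, -3); set L[1][0]=-1
  eliminate (2,0): mult=1, new row 2: (0, 4, 10); set L[2][0]=1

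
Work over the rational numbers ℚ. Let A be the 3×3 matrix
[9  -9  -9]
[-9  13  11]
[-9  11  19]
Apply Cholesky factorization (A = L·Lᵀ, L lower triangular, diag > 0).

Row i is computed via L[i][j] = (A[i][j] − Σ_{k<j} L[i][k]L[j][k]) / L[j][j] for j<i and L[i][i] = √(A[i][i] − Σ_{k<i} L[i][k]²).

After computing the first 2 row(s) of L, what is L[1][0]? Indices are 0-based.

L[1][0] = -3

Step 1: L[0][0] = √(9) = 3.
  L[1][0] = (-9) / L[0][0] = -3.
Step 2: L[1][1] = √(4) = 2.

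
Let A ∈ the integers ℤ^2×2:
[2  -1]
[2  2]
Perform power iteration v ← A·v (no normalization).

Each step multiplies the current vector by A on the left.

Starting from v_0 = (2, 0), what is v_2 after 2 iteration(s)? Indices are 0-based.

v_0 = (2, 0).
v_1 = A·v_0 = (4, 4).
v_2 = A·v_1 = (4, 16).

v_2 = (4, 16)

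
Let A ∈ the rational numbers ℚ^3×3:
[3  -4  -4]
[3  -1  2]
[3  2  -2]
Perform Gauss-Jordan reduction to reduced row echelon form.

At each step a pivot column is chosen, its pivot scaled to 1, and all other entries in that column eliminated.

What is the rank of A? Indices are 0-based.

rank = 3

[1] R0 /= 3  ⇒  (1, -4/3, -4/3)
     R1 -= 3·R0  ⇒  (0, 3, 6)
     R2 -= 3·R0  ⇒  (0, 6, 2)
[2] R1 /= 3  ⇒  (0, 1, 2)
     R0 -= -4/3·R1  ⇒  (1, 0, 4/3)
     R2 -= 6·R1  ⇒  (0, 0, -10)
[3] R2 /= -10  ⇒  (0, 0, 1)
     R0 -= 4/3·R2  ⇒  (1, 0, 0)
     R1 -= 2·R2  ⇒  (0, 1, 0)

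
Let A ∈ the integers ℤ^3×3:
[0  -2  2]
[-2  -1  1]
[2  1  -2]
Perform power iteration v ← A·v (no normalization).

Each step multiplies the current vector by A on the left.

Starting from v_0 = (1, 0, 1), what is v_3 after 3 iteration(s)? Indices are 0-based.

v_0 = (1, 0, 1).
v_1 = A·v_0 = (2, -1, 0).
v_2 = A·v_1 = (2, -3, 3).
v_3 = A·v_2 = (12, 2, -5).

v_3 = (12, 2, -5)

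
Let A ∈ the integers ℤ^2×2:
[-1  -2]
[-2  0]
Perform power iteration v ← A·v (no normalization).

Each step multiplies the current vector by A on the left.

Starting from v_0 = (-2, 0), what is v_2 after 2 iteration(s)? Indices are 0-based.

v_2 = (-10, -4)

v_0 = (-2, 0).
v_1 = A·v_0 = (2, 4).
v_2 = A·v_1 = (-10, -4).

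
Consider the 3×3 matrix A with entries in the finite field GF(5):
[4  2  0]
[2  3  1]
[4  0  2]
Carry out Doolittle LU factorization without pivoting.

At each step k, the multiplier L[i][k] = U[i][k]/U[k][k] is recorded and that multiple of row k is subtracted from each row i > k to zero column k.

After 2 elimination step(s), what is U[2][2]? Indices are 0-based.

k=0: U[0][0]=4
  eliminate (1,0): mult=3, new row 1: (0, 2, 1); set L[1][0]=3
  eliminate (2,0): mult=1, new row 2: (0, 3, 2); set L[2][0]=1
k=1: U[1][1]=2
  eliminate (2,1): mult=4, new row 2: (0, 0, 3); set L[2][1]=4

U[2][2] = 3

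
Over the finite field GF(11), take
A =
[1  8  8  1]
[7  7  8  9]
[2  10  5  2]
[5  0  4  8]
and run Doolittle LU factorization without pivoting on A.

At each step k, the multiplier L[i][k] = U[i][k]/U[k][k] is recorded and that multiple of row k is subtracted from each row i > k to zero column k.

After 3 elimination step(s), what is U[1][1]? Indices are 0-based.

[col 0] pivot 1
  R1 -= 7*R0 → (0, 6, 7, 2)  (L[1][0] := 7)
  R2 -= 2*R0 → (0, 5, 0, 0)  (L[2][0] := 2)
  R3 -= 5*R0 → (0, 4, 8, 3)  (L[3][0] := 5)
[col 1] pivot 6
  R2 -= 10*R1 → (0, 0, 7, 2)  (L[2][1] := 10)
  R3 -= 8*R1 → (0, 0, 7, 9)  (L[3][1] := 8)
[col 2] pivot 7
  R3 -= 1*R2 → (0, 0, 0, 7)  (L[3][2] := 1)

U[1][1] = 6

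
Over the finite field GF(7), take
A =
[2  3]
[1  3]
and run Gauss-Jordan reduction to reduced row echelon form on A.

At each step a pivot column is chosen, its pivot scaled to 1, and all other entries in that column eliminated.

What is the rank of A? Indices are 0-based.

step 1: normalize row 0 (÷2) = (1, 5)
  row 1: subtract 1×row0 = (0, 5)
step 2: normalize row 1 (÷5) = (0, 1)
  row 0: subtract 5×row1 = (1, 0)

rank = 2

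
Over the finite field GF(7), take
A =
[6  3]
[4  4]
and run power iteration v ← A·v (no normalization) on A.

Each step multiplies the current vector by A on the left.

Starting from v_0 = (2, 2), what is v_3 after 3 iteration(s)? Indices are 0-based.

v_0 = (2, 2).
v_1 = A·v_0 = (4, 2).
v_2 = A·v_1 = (2, 3).
v_3 = A·v_2 = (0, 6).

v_3 = (0, 6)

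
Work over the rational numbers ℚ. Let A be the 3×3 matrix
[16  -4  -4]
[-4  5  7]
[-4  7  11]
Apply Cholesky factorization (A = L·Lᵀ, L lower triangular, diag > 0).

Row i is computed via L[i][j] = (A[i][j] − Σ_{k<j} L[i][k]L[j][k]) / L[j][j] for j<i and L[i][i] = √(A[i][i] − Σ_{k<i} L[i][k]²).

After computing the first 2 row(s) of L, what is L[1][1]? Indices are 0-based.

L[1][1] = 2

Step 1: L[0][0] = √(16) = 4.
  L[1][0] = (-4) / L[0][0] = -1.
Step 2: L[1][1] = √(4) = 2.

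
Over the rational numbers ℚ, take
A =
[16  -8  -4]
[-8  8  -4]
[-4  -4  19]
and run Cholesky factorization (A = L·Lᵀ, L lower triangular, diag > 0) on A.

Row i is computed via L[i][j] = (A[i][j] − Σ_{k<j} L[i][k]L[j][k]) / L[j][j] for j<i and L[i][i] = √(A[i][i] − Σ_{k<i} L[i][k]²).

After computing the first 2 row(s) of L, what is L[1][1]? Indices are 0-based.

Step 1: L[0][0] = √(16) = 4.
  L[1][0] = (-8) / L[0][0] = -2.
Step 2: L[1][1] = √(4) = 2.

L[1][1] = 2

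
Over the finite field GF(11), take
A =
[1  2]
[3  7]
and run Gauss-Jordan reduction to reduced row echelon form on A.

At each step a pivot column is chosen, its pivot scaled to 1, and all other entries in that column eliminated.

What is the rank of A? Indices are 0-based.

rank = 2

pivot(0,0)=1: scale R0 → (1, 2)
  clear (1,0): R1 −= (3)R0 → (0, 1)
pivot(1,1)=1: scale R1 → (0, 1)
  clear (0,1): R0 −= (2)R1 → (1, 0)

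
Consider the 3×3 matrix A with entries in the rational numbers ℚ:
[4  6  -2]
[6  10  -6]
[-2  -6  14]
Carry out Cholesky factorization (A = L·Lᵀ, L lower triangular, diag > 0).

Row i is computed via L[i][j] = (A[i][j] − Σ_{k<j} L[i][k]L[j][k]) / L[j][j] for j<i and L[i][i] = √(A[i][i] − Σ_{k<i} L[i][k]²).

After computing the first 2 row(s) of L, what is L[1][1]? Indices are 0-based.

Step 1: L[0][0] = √(4) = 2.
  L[1][0] = (6) / L[0][0] = 3.
Step 2: L[1][1] = √(1) = 1.

L[1][1] = 1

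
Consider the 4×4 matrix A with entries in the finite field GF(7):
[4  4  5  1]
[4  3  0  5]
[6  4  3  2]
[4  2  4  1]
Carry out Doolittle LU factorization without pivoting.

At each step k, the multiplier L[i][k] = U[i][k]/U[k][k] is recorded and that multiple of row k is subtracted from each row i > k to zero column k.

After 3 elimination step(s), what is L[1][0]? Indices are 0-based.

L[1][0] = 1

k=0: U[0][0]=4
  eliminate (1,0): mult=1, new row 1: (0, 6, 2, 4); set L[1][0]=1
  eliminate (2,0): mult=5, new row 2: (0, 5, 6, 4); set L[2][0]=5
  eliminate (3,0): mult=1, new row 3: (0, 5, 6, 0); set L[3][0]=1
k=1: U[1][1]=6
  eliminate (2,1): mult=2, new row 2: (0, 0, 2, 3); set L[2][1]=2
  eliminate (3,1): mult=2, new row 3: (0, 0, 2, 6); set L[3][1]=2
k=2: U[2][2]=2
  eliminate (3,2): mult=1, new row 3: (0, 0, 0, 3); set L[3][2]=1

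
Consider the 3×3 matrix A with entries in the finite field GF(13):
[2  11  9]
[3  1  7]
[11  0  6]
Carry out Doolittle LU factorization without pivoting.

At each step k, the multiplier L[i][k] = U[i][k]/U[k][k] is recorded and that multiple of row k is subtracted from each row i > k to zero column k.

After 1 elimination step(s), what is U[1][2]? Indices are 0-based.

k=0: U[0][0]=2
  eliminate (1,0): mult=8, new row 1: (0, 4, 0); set L[1][0]=8
  eliminate (2,0): mult=12, new row 2: (0, 11, 2); set L[2][0]=12

U[1][2] = 0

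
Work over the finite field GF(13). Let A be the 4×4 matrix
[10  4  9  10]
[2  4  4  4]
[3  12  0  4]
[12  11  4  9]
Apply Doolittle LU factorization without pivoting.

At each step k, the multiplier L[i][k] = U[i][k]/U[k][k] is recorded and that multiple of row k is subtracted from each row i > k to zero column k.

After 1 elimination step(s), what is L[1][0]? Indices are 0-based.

[col 0] pivot 10
  R1 -= 8*R0 → (0, 11, 10, 2)  (L[1][0] := 8)
  R2 -= 12*R0 → (0, 3, 9, 1)  (L[2][0] := 12)
  R3 -= 9*R0 → (0, 1, 1, 10)  (L[3][0] := 9)

L[1][0] = 8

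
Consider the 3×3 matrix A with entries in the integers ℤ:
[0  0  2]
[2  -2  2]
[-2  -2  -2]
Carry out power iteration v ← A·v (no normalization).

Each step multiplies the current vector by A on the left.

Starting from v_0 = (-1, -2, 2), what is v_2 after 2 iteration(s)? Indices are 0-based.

v_0 = (-1, -2, 2).
v_1 = A·v_0 = (4, 6, 2).
v_2 = A·v_1 = (4, 0, -24).

v_2 = (4, 0, -24)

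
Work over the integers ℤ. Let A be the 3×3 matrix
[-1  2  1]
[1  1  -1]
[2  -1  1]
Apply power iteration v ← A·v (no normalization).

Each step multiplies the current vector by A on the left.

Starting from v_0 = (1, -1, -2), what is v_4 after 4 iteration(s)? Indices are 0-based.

v_0 = (1, -1, -2).
v_1 = A·v_0 = (-5, 2, 1).
v_2 = A·v_1 = (10, -4, -11).
v_3 = A·v_2 = (-29, 17, 13).
v_4 = A·v_3 = (76, -25, -62).

v_4 = (76, -25, -62)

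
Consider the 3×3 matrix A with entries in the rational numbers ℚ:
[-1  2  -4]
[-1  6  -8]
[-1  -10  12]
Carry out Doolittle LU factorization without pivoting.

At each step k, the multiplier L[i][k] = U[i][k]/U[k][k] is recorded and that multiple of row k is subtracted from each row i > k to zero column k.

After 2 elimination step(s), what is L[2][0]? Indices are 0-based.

[col 0] pivot -1
  R1 -= 1*R0 → (0, 4, -4)  (L[1][0] := 1)
  R2 -= 1*R0 → (0, -12, 16)  (L[2][0] := 1)
[col 1] pivot 4
  R2 -= -3*R1 → (0, 0, 4)  (L[2][1] := -3)

L[2][0] = 1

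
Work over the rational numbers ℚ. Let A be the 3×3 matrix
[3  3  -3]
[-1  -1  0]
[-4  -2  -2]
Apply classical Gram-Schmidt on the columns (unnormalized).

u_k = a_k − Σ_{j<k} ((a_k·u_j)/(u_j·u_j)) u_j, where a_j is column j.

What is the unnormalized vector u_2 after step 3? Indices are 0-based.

Step 1: u_0 = a_0 = (3, -1, -4).
Step 2: u_1 = a_1 − (9/13)·u_0 = (12/13, -4/13, 10/13).
Step 3: u_2 = a_2 − (-1/26)·u_0 − (-14/5)·u_1 = (-3/10, -9/10, 0).

u_2 = (-3/10, -9/10, 0)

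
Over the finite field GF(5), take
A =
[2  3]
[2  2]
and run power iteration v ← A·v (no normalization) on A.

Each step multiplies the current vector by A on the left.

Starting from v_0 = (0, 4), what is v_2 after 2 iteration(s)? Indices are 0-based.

v_2 = (3, 0)

v_0 = (0, 4).
v_1 = A·v_0 = (2, 3).
v_2 = A·v_1 = (3, 0).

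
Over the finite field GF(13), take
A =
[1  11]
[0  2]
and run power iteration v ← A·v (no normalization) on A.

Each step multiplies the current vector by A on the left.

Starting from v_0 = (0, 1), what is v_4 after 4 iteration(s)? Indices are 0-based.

v_0 = (0, 1).
v_1 = A·v_0 = (11, 2).
v_2 = A·v_1 = (7, 4).
v_3 = A·v_2 = (12, 8).
v_4 = A·v_3 = (9, 3).

v_4 = (9, 3)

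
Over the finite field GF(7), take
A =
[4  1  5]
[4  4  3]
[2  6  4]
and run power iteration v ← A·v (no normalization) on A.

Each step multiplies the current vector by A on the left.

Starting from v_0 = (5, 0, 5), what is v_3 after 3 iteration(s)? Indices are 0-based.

v_3 = (1, 6, 5)

v_0 = (5, 0, 5).
v_1 = A·v_0 = (3, 0, 2).
v_2 = A·v_1 = (1, 4, 0).
v_3 = A·v_2 = (1, 6, 5).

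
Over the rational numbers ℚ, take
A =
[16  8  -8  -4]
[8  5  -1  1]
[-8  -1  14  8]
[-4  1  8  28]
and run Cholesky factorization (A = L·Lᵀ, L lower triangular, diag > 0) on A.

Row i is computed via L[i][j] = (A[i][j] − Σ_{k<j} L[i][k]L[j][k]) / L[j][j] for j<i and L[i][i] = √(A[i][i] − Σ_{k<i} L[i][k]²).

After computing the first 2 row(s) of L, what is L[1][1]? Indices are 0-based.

Step 1: L[0][0] = √(16) = 4.
  L[1][0] = (8) / L[0][0] = 2.
Step 2: L[1][1] = √(1) = 1.

L[1][1] = 1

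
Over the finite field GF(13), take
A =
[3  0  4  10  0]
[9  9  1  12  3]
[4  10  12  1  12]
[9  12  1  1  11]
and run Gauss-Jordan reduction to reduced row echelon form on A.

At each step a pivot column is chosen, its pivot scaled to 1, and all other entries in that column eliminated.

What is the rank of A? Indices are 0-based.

rank = 4

pivot(0,0)=3: scale R0 → (1, 0, 10, 12, 0)
  clear (1,0): R1 −= (9)R0 → (0, 9, 2, 8, 3)
  clear (2,0): R2 −= (4)R0 → (0, 10, 11, 5, 12)
  clear (3,0): R3 −= (9)R0 → (0, 12, 2, 10, 11)
pivot(1,1)=9: scale R1 → (0, 1, 6, 11, 9)
  clear (2,1): R2 −= (10)R1 → (0, 0, 3, 12, 0)
  clear (3,1): R3 −= (12)R1 → (0, 0, 8, 8, 7)
pivot(2,2)=3: scale R2 → (0, 0, 1, 4, 0)
  clear (0,2): R0 −= (10)R2 → (1, 0, 0, 11, 0)
  clear (1,2): R1 −= (6)R2 → (0, 1, 0, 0, 9)
  clear (3,2): R3 −= (8)R2 → (0, 0, 0, 2, 7)
pivot(3,3)=2: scale R3 → (0, 0, 0, 1, 10)
  clear (0,3): R0 −= (11)R3 → (1, 0, 0, 0, 7)
  clear (2,3): R2 −= (4)R3 → (0, 0, 1, 0, 12)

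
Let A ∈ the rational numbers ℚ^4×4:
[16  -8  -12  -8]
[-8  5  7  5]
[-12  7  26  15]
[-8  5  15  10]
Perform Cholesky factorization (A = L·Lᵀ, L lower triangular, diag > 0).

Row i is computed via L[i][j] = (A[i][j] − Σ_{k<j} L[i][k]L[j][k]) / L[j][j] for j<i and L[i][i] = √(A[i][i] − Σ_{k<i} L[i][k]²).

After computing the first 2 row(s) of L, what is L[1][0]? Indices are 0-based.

Step 1: L[0][0] = √(16) = 4.
  L[1][0] = (-8) / L[0][0] = -2.
Step 2: L[1][1] = √(1) = 1.

L[1][0] = -2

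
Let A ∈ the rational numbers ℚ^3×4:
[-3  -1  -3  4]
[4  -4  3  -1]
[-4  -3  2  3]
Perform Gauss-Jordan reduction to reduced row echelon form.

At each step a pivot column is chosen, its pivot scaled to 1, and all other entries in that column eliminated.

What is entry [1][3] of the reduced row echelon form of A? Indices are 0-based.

M[1][3] = -71/101

pivot(0,0)=-3: scale R0 → (1, 1/3, 1, -4/3)
  clear (1,0): R1 −= (4)R0 → (0, -16/3, -1, 13/3)
  clear (2,0): R2 −= (-4)R0 → (0, -5/3, 6, -7/3)
pivot(1,1)=-16/3: scale R1 → (0, 1, 3/16, -13/16)
  clear (0,1): R0 −= (1/3)R1 → (1, 0, 15/16, -17/16)
  clear (2,1): R2 −= (-5/3)R1 → (0, 0, 101/16, -59/16)
pivot(2,2)=101/16: scale R2 → (0, 0, 1, -59/101)
  clear (0,2): R0 −= (15/16)R2 → (1, 0, 0, -52/101)
  clear (1,2): R1 −= (3/16)R2 → (0, 1, 0, -71/101)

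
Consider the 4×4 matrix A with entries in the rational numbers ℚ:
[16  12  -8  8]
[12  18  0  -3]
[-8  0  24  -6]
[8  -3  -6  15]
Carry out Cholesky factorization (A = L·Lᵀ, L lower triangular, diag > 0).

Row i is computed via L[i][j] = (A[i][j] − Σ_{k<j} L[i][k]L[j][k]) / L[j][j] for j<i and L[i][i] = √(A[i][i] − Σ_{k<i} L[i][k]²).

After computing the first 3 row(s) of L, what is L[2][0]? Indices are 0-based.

Step 1: L[0][0] = √(16) = 4.
  L[1][0] = (12) / L[0][0] = 3.
Step 2: L[1][1] = √(9) = 3.
  L[2][0] = (-8) / L[0][0] = -2.
  L[2][1] = (6) / L[1][1] = 2.
Step 3: L[2][2] = √(16) = 4.

L[2][0] = -2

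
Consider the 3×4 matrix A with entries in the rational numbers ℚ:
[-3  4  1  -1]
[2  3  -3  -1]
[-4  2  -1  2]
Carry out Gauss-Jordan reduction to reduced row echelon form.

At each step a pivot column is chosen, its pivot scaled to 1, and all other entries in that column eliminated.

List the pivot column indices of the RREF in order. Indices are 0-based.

pivot columns: 0, 1, 2

pivot(0,0)=-3: scale R0 → (1, -4/3, -1/3, 1/3)
  clear (1,0): R1 −= (2)R0 → (0, 17/3, -7/3, -5/3)
  clear (2,0): R2 −= (-4)R0 → (0, -10/3, -7/3, 10/3)
pivot(1,1)=17/3: scale R1 → (0, 1, -7/17, -5/17)
  clear (0,1): R0 −= (-4/3)R1 → (1, 0, -15/17, -1/17)
  clear (2,1): R2 −= (-10/3)R1 → (0, 0, -63/17, 40/17)
pivot(2,2)=-63/17: scale R2 → (0, 0, 1, -40/63)
  clear (0,2): R0 −= (-15/17)R2 → (1, 0, 0, -13/21)
  clear (1,2): R1 −= (-7/17)R2 → (0, 1, 0, -5/9)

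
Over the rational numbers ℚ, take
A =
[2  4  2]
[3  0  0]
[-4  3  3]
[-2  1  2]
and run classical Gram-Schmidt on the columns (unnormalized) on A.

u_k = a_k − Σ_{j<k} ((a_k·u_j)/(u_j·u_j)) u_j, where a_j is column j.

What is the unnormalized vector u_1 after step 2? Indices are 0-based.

Step 1: u_0 = a_0 = (2, 3, -4, -2).
Step 2: u_1 = a_1 − (-2/11)·u_0 = (48/11, 6/11, 25/11, 7/11).

u_1 = (48/11, 6/11, 25/11, 7/11)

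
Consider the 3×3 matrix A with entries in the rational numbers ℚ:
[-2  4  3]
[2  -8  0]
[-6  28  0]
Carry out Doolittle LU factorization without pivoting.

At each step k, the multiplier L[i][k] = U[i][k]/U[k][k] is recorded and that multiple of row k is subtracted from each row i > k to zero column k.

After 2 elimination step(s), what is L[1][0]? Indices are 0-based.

L[1][0] = -1

Step 1: pivot at (0,0) is -2.
  row1 ← row1 − (-1)·row0  ⇒  L[1][0]=-1, U row1=(0, -4, 3)
  row2 ← row2 − (3)·row0  ⇒  L[2][0]=3, U row2=(0, 16, -9)
Step 2: pivot at (1,1) is -4.
  row2 ← row2 − (-4)·row1  ⇒  L[2][1]=-4, U row2=(0, 0, 3)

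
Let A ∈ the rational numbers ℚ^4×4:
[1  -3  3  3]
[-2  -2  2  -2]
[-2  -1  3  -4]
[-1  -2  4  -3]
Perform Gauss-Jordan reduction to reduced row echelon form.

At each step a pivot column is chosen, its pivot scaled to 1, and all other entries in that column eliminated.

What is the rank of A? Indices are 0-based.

pivot(0,0)=1: scale R0 → (1, -3, 3, 3)
  clear (1,0): R1 −= (-2)R0 → (0, -8, 8, 4)
  clear (2,0): R2 −= (-2)R0 → (0, -7, 9, 2)
  clear (3,0): R3 −= (-1)R0 → (0, -5, 7, 0)
pivot(1,1)=-8: scale R1 → (0, 1, -1, -1/2)
  clear (0,1): R0 −= (-3)R1 → (1, 0, 0, 3/2)
  clear (2,1): R2 −= (-7)R1 → (0, 0, 2, -3/2)
  clear (3,1): R3 −= (-5)R1 → (0, 0, 2, -5/2)
pivot(2,2)=2: scale R2 → (0, 0, 1, -3/4)
  clear (1,2): R1 −= (-1)R2 → (0, 1, 0, -5/4)
  clear (3,2): R3 −= (2)R2 → (0, 0, 0, -1)
pivot(3,3)=-1: scale R3 → (0, 0, 0, 1)
  clear (0,3): R0 −= (3/2)R3 → (1, 0, 0, 0)
  clear (1,3): R1 −= (-5/4)R3 → (0, 1, 0, 0)
  clear (2,3): R2 −= (-3/4)R3 → (0, 0, 1, 0)

rank = 4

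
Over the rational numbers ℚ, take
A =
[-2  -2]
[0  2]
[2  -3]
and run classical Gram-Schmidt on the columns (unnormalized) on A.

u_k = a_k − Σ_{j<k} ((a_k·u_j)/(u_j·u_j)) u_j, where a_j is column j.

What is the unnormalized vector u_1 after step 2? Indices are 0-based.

u_1 = (-5/2, 2, -5/2)

Step 1: u_0 = a_0 = (-2, 0, 2).
Step 2: u_1 = a_1 − (-1/4)·u_0 = (-5/2, 2, -5/2).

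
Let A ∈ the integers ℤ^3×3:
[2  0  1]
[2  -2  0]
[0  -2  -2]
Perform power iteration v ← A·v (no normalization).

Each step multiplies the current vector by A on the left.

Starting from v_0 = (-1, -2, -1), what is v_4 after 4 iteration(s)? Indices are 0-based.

v_0 = (-1, -2, -1).
v_1 = A·v_0 = (-3, 2, 6).
v_2 = A·v_1 = (0, -10, -16).
v_3 = A·v_2 = (-16, 20, 52).
v_4 = A·v_3 = (20, -72, -144).

v_4 = (20, -72, -144)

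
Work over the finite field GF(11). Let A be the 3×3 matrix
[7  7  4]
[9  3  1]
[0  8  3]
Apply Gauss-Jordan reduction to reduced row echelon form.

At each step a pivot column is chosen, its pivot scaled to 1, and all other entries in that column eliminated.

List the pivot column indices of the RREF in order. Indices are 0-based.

pivot columns: 0, 1, 2

pivot(0,0)=7: scale R0 → (1, 1, 10)
  clear (1,0): R1 −= (9)R0 → (0, 5, 10)
pivot(1,1)=5: scale R1 → (0, 1, 2)
  clear (0,1): R0 −= (1)R1 → (1, 0, 8)
  clear (2,1): R2 −= (8)R1 → (0, 0, 9)
pivot(2,2)=9: scale R2 → (0, 0, 1)
  clear (0,2): R0 −= (8)R2 → (1, 0, 0)
  clear (1,2): R1 −= (2)R2 → (0, 1, 0)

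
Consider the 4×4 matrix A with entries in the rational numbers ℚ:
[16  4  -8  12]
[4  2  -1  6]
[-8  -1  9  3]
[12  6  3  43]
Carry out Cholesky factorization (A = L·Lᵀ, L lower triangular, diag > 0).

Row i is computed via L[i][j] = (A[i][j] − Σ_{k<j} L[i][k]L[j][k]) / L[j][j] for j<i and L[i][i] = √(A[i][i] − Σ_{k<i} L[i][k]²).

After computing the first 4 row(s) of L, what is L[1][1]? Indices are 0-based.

Step 1: L[0][0] = √(16) = 4.
  L[1][0] = (4) / L[0][0] = 1.
Step 2: L[1][1] = √(1) = 1.
  L[2][0] = (-8) / L[0][0] = -2.
  L[2][1] = (1) / L[1][1] = 1.
Step 3: L[2][2] = √(4) = 2.
  L[3][0] = (12) / L[0][0] = 3.
  L[3][1] = (3) / L[1][1] = 3.
  L[3][2] = (6) / L[2][2] = 3.
Step 4: L[3][3] = √(16) = 4.

L[1][1] = 1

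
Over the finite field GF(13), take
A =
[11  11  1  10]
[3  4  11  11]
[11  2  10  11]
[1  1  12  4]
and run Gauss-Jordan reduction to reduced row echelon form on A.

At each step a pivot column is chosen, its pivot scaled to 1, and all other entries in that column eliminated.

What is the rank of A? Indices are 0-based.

rank = 4

step 1: normalize row 0 (÷11) = (1, 1, 6, 8)
  row 1: subtract 3×row0 = (0, 1, 6, 0)
  row 2: subtract 11×row0 = (0, 4, 9, 1)
  row 3: subtract 1×row0 = (0, 0, 6, 9)
step 2: normalize row 1 (÷1) = (0, 1, 6, 0)
  row 0: subtract 1×row1 = (1, 0, 0, 8)
  row 2: subtract 4×row1 = (0, 0, 11, 1)
step 3: normalize row 2 (÷11) = (0, 0, 1, 6)
  row 1: subtract 6×row2 = (0, 1, 0, 3)
  row 3: subtract 6×row2 = (0, 0, 0, 12)
step 4: normalize row 3 (÷12) = (0, 0, 0, 1)
  row 0: subtract 8×row3 = (1, 0, 0, 0)
  row 1: subtract 3×row3 = (0, 1, 0, 0)
  row 2: subtract 6×row3 = (0, 0, 1, 0)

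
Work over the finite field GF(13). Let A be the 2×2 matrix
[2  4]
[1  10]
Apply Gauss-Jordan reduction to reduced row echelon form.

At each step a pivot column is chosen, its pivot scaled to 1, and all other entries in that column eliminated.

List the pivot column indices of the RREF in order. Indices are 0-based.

step 1: normalize row 0 (÷2) = (1, 2)
  row 1: subtract 1×row0 = (0, 8)
step 2: normalize row 1 (÷8) = (0, 1)
  row 0: subtract 2×row1 = (1, 0)

pivot columns: 0, 1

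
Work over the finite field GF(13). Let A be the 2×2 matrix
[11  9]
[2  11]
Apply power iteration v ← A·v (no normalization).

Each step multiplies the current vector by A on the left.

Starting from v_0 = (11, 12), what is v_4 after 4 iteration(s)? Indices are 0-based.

v_0 = (11, 12).
v_1 = A·v_0 = (8, 11).
v_2 = A·v_1 = (5, 7).
v_3 = A·v_2 = (1, 9).
v_4 = A·v_3 = (1, 10).

v_4 = (1, 10)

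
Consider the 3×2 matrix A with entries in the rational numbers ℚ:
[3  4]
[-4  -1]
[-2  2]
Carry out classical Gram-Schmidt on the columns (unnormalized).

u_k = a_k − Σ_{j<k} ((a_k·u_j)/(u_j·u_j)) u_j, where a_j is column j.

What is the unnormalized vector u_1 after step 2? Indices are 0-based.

Step 1: u_0 = a_0 = (3, -4, -2).
Step 2: u_1 = a_1 − (12/29)·u_0 = (80/29, 19/29, 82/29).

u_1 = (80/29, 19/29, 82/29)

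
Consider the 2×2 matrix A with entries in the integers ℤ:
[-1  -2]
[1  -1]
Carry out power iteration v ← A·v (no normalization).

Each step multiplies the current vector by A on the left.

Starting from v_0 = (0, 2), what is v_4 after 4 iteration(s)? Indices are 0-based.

v_0 = (0, 2).
v_1 = A·v_0 = (-4, -2).
v_2 = A·v_1 = (8, -2).
v_3 = A·v_2 = (-4, 10).
v_4 = A·v_3 = (-16, -14).

v_4 = (-16, -14)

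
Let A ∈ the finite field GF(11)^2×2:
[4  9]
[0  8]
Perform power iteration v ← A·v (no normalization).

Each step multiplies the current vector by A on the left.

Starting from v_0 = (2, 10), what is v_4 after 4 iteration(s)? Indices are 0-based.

v_4 = (1, 7)

v_0 = (2, 10).
v_1 = A·v_0 = (10, 3).
v_2 = A·v_1 = (1, 2).
v_3 = A·v_2 = (0, 5).
v_4 = A·v_3 = (1, 7).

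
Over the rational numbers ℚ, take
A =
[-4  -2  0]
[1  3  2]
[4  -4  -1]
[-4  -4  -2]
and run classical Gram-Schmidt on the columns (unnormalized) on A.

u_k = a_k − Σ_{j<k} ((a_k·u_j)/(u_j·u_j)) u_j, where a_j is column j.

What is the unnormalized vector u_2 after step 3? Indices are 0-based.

u_2 = (480/521, 412/521, 223/521, -154/521)

Step 1: u_0 = a_0 = (-4, 1, 4, -4).
Step 2: u_1 = a_1 − (11/49)·u_0 = (-54/49, 136/49, -240/49, -152/49).
Step 3: u_2 = a_2 − (6/49)·u_0 − (204/521)·u_1 = (480/521, 412/521, 223/521, -154/521).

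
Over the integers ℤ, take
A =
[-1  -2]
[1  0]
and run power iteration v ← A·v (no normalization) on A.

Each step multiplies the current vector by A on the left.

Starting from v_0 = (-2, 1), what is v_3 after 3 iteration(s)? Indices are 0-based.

v_0 = (-2, 1).
v_1 = A·v_0 = (0, -2).
v_2 = A·v_1 = (4, 0).
v_3 = A·v_2 = (-4, 4).

v_3 = (-4, 4)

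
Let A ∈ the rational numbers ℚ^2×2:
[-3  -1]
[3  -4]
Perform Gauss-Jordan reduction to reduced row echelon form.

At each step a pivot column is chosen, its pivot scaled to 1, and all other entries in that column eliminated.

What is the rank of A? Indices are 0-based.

rank = 2

step 1: normalize row 0 (÷-3) = (1, 1/3)
  row 1: subtract 3×row0 = (0, -5)
step 2: normalize row 1 (÷-5) = (0, 1)
  row 0: subtract 1/3×row1 = (1, 0)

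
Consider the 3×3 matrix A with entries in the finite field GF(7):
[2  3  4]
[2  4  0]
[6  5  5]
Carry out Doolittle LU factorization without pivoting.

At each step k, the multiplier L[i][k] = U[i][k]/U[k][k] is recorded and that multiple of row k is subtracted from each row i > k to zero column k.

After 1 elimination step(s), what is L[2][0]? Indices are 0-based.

L[2][0] = 3

[col 0] pivot 2
  R1 -= 1*R0 → (0, 1, 3)  (L[1][0] := 1)
  R2 -= 3*R0 → (0, 3, 0)  (L[2][0] := 3)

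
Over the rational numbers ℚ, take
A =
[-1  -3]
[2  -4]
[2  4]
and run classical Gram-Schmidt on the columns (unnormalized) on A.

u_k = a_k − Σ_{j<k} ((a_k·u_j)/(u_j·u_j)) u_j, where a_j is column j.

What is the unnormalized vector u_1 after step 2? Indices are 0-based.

Step 1: u_0 = a_0 = (-1, 2, 2).
Step 2: u_1 = a_1 − (1/3)·u_0 = (-8/3, -14/3, 10/3).

u_1 = (-8/3, -14/3, 10/3)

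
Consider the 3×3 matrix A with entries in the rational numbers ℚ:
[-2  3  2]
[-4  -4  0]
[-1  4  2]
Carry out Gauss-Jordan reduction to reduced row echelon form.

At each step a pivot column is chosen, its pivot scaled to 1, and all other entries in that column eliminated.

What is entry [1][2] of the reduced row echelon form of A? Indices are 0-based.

M[1][2] = 2/5

[1] R0 /= -2  ⇒  (1, -3/2, -1)
     R1 -= -4·R0  ⇒  (0, -10, -4)
     R2 -= -1·R0  ⇒  (0, 5/2, 1)
[2] R1 /= -10  ⇒  (0, 1, 2/5)
     R0 -= -3/2·R1  ⇒  (1, 0, -2/5)
     R2 -= 5/2·R1  ⇒  (0, 0, 0)
column 2 empty below row 2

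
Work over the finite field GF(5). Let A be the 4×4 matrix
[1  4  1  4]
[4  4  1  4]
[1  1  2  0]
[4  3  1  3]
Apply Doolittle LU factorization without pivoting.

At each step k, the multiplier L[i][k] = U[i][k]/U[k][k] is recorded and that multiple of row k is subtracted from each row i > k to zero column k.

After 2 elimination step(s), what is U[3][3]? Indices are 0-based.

U[3][3] = 0

k=0: U[0][0]=1
  eliminate (1,0): mult=4, new row 1: (0, 3, 2, 3); set L[1][0]=4
  eliminate (2,0): mult=1, new row 2: (0, 2, 1, 1); set L[2][0]=1
  eliminate (3,0): mult=4, new row 3: (0, 2, 2, 2); set L[3][0]=4
k=1: U[1][1]=3
  eliminate (2,1): mult=4, new row 2: (0, 0, 3, 4); set L[2][1]=4
  eliminate (3,1): mult=4, new row 3: (0, 0, 4, 0); set L[3][1]=4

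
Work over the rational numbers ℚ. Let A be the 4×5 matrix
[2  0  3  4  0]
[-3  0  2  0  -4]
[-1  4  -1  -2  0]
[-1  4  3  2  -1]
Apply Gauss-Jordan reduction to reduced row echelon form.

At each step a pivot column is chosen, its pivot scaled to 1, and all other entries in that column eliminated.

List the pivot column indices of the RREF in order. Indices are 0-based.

[1] R0 /= 2  ⇒  (1, 0, 3/2, 2, 0)
     R1 -= -3·R0  ⇒  (0, 0, 13/2, 6, -4)
     R2 -= -1·R0  ⇒  (0, 4, 1/2, 0, 0)
     R3 -= -1·R0  ⇒  (0, 4, 9/2, 4, -1)
[2] R1 <-> R2
[2] R1 /= 4  ⇒  (0, 1, 1/8, 0, 0)
     R3 -= 4·R1  ⇒  (0, 0, 4, 4, -1)
[3] R2 /= 13/2  ⇒  (0, 0, 1, 12/13, -8/13)
     R0 -= 3/2·R2  ⇒  (1, 0, 0, 8/13, 12/13)
     R1 -= 1/8·R2  ⇒  (0, 1, 0, -3/26, 1/13)
     R3 -= 4·R2  ⇒  (0, 0, 0, 4/13, 19/13)
[4] R3 /= 4/13  ⇒  (0, 0, 0, 1, 19/4)
     R0 -= 8/13·R3  ⇒  (1, 0, 0, 0, -2)
     R1 -= -3/26·R3  ⇒  (0, 1, 0, 0, 5/8)
     R2 -= 12/13·R3  ⇒  (0, 0, 1, 0, -5)

pivot columns: 0, 1, 2, 3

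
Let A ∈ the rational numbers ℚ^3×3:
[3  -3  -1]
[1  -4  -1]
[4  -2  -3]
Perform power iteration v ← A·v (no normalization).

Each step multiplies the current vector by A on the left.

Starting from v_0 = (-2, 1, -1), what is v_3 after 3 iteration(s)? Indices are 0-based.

v_3 = (-62, -77, -43)

v_0 = (-2, 1, -1).
v_1 = A·v_0 = (-8, -5, -7).
v_2 = A·v_1 = (-2, 19, -1).
v_3 = A·v_2 = (-62, -77, -43).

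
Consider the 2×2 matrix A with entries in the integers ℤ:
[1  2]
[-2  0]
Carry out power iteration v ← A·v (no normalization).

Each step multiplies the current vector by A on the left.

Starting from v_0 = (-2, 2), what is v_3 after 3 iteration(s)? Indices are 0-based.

v_0 = (-2, 2).
v_1 = A·v_0 = (2, 4).
v_2 = A·v_1 = (10, -4).
v_3 = A·v_2 = (2, -20).

v_3 = (2, -20)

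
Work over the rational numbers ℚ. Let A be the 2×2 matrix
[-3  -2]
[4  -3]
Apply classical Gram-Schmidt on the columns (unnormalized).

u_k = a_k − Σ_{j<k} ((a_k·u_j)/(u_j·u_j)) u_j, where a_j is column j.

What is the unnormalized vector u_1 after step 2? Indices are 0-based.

u_1 = (-68/25, -51/25)

Step 1: u_0 = a_0 = (-3, 4).
Step 2: u_1 = a_1 − (-6/25)·u_0 = (-68/25, -51/25).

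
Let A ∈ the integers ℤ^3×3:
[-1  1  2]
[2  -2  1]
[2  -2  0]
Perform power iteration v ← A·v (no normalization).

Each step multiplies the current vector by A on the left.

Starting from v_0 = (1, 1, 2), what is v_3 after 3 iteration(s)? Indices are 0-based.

v_3 = (14, -8, -12)

v_0 = (1, 1, 2).
v_1 = A·v_0 = (4, 2, 0).
v_2 = A·v_1 = (-2, 4, 4).
v_3 = A·v_2 = (14, -8, -12).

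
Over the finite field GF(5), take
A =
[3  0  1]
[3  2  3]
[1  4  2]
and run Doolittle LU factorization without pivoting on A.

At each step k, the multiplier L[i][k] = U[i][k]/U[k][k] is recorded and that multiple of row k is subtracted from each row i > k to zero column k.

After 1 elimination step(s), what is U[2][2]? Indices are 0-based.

k=0: U[0][0]=3
  eliminate (1,0): mult=1, new row 1: (0, 2, 2); set L[1][0]=1
  eliminate (2,0): mult=2, new row 2: (0, 4, 0); set L[2][0]=2

U[2][2] = 0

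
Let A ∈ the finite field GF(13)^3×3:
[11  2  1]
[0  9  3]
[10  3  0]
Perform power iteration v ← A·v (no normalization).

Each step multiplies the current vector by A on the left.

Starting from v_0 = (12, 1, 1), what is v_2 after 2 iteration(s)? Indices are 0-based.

v_2 = (7, 9, 8)

v_0 = (12, 1, 1).
v_1 = A·v_0 = (5, 12, 6).
v_2 = A·v_1 = (7, 9, 8).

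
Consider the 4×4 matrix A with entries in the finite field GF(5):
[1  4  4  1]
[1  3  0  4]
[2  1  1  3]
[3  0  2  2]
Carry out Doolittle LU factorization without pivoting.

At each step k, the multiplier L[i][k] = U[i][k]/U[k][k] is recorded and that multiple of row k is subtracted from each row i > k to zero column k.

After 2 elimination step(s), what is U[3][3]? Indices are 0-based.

U[3][3] = 3

[col 0] pivot 1
  R1 -= 1*R0 → (0, 4, 1, 3)  (L[1][0] := 1)
  R2 -= 2*R0 → (0, 3, 3, 1)  (L[2][0] := 2)
  R3 -= 3*R0 → (0, 3, 0, 4)  (L[3][0] := 3)
[col 1] pivot 4
  R2 -= 2*R1 → (0, 0, 1, 0)  (L[2][1] := 2)
  R3 -= 2*R1 → (0, 0, 3, 3)  (L[3][1] := 2)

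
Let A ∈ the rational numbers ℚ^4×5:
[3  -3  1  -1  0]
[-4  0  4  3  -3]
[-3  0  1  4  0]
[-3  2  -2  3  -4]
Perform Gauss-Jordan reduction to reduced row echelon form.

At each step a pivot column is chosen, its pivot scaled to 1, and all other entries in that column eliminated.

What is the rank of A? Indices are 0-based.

pivot(0,0)=3: scale R0 → (1, -1, 1/3, -1/3, 0)
  clear (1,0): R1 −= (-4)R0 → (0, -4, 16/3, 5/3, -3)
  clear (2,0): R2 −= (-3)R0 → (0, -3, 2, 3, 0)
  clear (3,0): R3 −= (-3)R0 → (0, -1, -1, 2, -4)
pivot(1,1)=-4: scale R1 → (0, 1, -4/3, -5/12, 3/4)
  clear (0,1): R0 −= (-1)R1 → (1, 0, -1, -3/4, 3/4)
  clear (2,1): R2 −= (-3)R1 → (0, 0, -2, 7/4, 9/4)
  clear (3,1): R3 −= (-1)R1 → (0, 0, -7/3, 19/12, -13/4)
pivot(2,2)=-2: scale R2 → (0, 0, 1, -7/8, -9/8)
  clear (0,2): R0 −= (-1)R2 → (1, 0, 0, -13/8, -3/8)
  clear (1,2): R1 −= (-4/3)R2 → (0, 1, 0, -19/12, -3/4)
  clear (3,2): R3 −= (-7/3)R2 → (0, 0, 0, -11/24, -47/8)
pivot(3,3)=-11/24: scale R3 → (0, 0, 0, 1, 141/11)
  clear (0,3): R0 −= (-13/8)R3 → (1, 0, 0, 0, 225/11)
  clear (1,3): R1 −= (-19/12)R3 → (0, 1, 0, 0, 215/11)
  clear (2,3): R2 −= (-7/8)R3 → (0, 0, 1, 0, 111/11)

rank = 4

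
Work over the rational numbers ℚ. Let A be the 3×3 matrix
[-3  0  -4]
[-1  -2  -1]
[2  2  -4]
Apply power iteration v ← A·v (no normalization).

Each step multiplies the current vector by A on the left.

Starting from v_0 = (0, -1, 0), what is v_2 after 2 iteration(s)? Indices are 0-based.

v_0 = (0, -1, 0).
v_1 = A·v_0 = (0, 2, -2).
v_2 = A·v_1 = (8, -2, 12).

v_2 = (8, -2, 12)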